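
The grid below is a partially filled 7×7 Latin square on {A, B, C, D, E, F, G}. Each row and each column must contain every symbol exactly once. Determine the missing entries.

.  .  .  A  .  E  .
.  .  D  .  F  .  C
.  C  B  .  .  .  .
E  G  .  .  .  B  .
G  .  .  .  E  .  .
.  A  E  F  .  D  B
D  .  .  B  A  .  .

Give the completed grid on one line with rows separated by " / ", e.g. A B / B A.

(r6,c1) = C
(r6,c5) = G
(r3,c5) = D
(r4,c5) = C
(r1,c5) = B
(r4,c4) = D
(r5,c4) = C
(r1,c1) = F
(r1,c2) = D
(r1,c7) = G
(r3,c1) = A
(r1,c3) = C
(r2,c1) = B
(r2,c2) = E
(r2,c4) = G
(r2,c6) = A
(r3,c4) = E
(r3,c7) = F
(r4,c7) = A
(r5,c6) = F
(r5,c7) = D
(r7,c2) = F
(r7,c3) = G
(r7,c6) = C
(r7,c7) = E
(r3,c6) = G
(r4,c3) = F
(r5,c2) = B
(r5,c3) = A

F D C A B E G / B E D G F A C / A C B E D G F / E G F D C B A / G B A C E F D / C A E F G D B / D F G B A C E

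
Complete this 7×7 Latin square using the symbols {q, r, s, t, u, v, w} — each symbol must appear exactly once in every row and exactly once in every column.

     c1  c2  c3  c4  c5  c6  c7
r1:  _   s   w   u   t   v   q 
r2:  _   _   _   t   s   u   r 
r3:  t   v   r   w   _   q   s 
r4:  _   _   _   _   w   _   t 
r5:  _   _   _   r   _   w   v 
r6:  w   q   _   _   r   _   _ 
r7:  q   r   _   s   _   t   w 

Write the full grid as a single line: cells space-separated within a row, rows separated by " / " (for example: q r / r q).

r s w u t v q / v w q t s u r / t v r w u q s / s u v q w r t / u t s r q w v / w q t v r s u / q r u s v t w

At row 1, column 1: row 1 has {q,s,t,u,v,w}; column 1 has {q,t,w}; that leaves r.
At row 2, column 1: row 2 has {r,s,t,u}; column 1 has {q,r,t,w}; that leaves v.
At row 2, column 2: row 2 has {r,s,t,u,v}; column 2 has {q,r,s,v}; that leaves w.
At row 2, column 3: row 2 has {r,s,t,u,v,w}; column 3 has {r,w}; that leaves q.
At row 3, column 5: row 3 has {q,r,s,t,v,w}; column 5 has {r,s,t,w}; that leaves u.
At row 4, column 2: row 4 has {t,w}; column 2 has {q,r,s,v,w}; that leaves u.
At row 5, column 2: row 5 has {r,v,w}; column 2 has {q,r,s,u,v,w}; that leaves t.
At row 5, column 5: row 5 has {r,t,v,w}; column 5 has {r,s,t,u,w}; that leaves q.
At row 6, column 4: row 6 has {q,r,w}; column 4 has {r,s,t,u,w}; that leaves v.
At row 6, column 6: row 6 has {q,r,v,w}; column 6 has {q,t,u,v,w}; that leaves s.
At row 6, column 7: row 6 has {q,r,s,v,w}; column 7 has {q,r,s,t,v,w}; that leaves u.
At row 7, column 5: row 7 has {q,r,s,t,w}; column 5 has {q,r,s,t,u,w}; that leaves v.
At row 4, column 1: row 4 has {t,u,w}; column 1 has {q,r,t,v,w}; that leaves s.
At row 4, column 3: row 4 has {s,t,u,w}; column 3 has {q,r,w}; that leaves v.
At row 4, column 4: row 4 has {s,t,u,v,w}; column 4 has {r,s,t,u,v,w}; that leaves q.
At row 4, column 6: row 4 has {q,s,t,u,v,w}; column 6 has {q,s,t,u,v,w}; that leaves r.
At row 5, column 1: row 5 has {q,r,t,v,w}; column 1 has {q,r,s,t,v,w}; that leaves u.
At row 5, column 3: row 5 has {q,r,t,u,v,w}; column 3 has {q,r,v,w}; that leaves s.
At row 6, column 3: row 6 has {q,r,s,u,v,w}; column 3 has {q,r,s,v,w}; that leaves t.
At row 7, column 3: row 7 has {q,r,s,t,v,w}; column 3 has {q,r,s,t,v,w}; that leaves u.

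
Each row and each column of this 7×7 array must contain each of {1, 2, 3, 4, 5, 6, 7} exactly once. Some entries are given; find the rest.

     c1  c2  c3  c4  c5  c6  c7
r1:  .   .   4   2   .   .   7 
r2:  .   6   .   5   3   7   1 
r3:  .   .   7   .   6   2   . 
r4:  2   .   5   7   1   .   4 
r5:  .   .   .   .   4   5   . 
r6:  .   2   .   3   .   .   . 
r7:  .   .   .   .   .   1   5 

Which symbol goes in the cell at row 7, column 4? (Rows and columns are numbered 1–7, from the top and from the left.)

6

(r1,c5) = 5
(r2,c1) = 4
(r2,c3) = 2
(r3,c7) = 3
(r4,c2) = 3
(r4,c6) = 6
(r6,c5) = 7
(r6,c6) = 4
(r6,c7) = 6
(r7,c5) = 2
(r1,c2) = 1
(r1,c6) = 3
(r5,c2) = 7
(r5,c7) = 2
(r6,c3) = 1
(r7,c2) = 4
(r7,c4) = 6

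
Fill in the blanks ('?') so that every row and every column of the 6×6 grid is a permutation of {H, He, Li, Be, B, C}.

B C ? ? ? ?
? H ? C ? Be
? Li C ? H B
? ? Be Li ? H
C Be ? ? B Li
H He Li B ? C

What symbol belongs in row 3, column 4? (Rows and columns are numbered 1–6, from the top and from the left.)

He

At row 1, column 6: row 1 has {B,C}; column 6 has {H,Li,Be,B,C}; that leaves He.
At row 4, column 1: row 4 has {H,Li,Be}; column 1 has {H,B,C}; that leaves He.
At row 4, column 2: row 4 has {H,He,Li,Be}; column 2 has {H,He,Li,Be,C}; that leaves B.
At row 4, column 5: row 4 has {H,He,Li,Be,B}; column 5 has {H,B}; that leaves C.
At row 6, column 5: row 6 has {H,He,Li,B,C}; column 5 has {H,B,C}; that leaves Be.
At row 1, column 3: row 1 has {He,B,C}; column 3 has {Li,Be,C}; that leaves H.
At row 1, column 4: row 1 has {H,He,B,C}; column 4 has {Li,B,C}; that leaves Be.
At row 1, column 5: row 1 has {H,He,Be,B,C}; column 5 has {H,Be,B,C}; that leaves Li.
At row 2, column 1: row 2 has {H,Be,C}; column 1 has {H,He,B,C}; that leaves Li.
At row 2, column 5: row 2 has {H,Li,Be,C}; column 5 has {H,Li,Be,B,C}; that leaves He.
At row 3, column 1: row 3 has {H,Li,B,C}; column 1 has {H,He,Li,B,C}; that leaves Be.
At row 3, column 4: row 3 has {H,Li,Be,B,C}; column 4 has {Li,Be,B,C}; that leaves He.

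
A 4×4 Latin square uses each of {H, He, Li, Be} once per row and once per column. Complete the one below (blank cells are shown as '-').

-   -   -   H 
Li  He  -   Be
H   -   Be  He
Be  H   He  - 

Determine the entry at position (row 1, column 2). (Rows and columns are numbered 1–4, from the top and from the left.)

Be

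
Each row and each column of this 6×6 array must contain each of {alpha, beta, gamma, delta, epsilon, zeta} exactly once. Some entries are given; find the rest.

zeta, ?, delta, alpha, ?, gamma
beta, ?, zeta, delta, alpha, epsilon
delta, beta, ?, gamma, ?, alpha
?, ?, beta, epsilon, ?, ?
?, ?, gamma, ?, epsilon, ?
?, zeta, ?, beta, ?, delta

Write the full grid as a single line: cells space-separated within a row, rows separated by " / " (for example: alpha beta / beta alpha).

zeta epsilon delta alpha beta gamma / beta gamma zeta delta alpha epsilon / delta beta epsilon gamma zeta alpha / gamma alpha beta epsilon delta zeta / alpha delta gamma zeta epsilon beta / epsilon zeta alpha beta gamma delta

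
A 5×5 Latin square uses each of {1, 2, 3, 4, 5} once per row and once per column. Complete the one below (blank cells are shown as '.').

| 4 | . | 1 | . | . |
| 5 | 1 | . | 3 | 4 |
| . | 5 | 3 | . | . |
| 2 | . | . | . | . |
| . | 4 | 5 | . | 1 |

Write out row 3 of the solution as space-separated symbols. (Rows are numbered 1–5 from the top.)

1 5 3 4 2

Cell (r2,c3): row 2 has {1,3,4,5}; column 3 has {1,3,5} → 2.
Cell (r3,c1): row 3 has {3,5}; column 1 has {2,4,5} → 1.
Cell (r3,c5): row 3 has {1,3,5}; column 5 has {1,4} → 2.
Cell (r4,c2): row 4 has {2}; column 2 has {1,4,5} → 3.
Cell (r4,c3): row 4 has {2,3}; column 3 has {1,2,3,5} → 4.
Cell (r4,c5): row 4 has {2,3,4}; column 5 has {1,2,4} → 5.
Cell (r5,c1): row 5 has {1,4,5}; column 1 has {1,2,4,5} → 3.
Cell (r5,c4): row 5 has {1,3,4,5}; column 4 has {3} → 2.
Cell (r1,c2): row 1 has {1,4}; column 2 has {1,3,4,5} → 2.
Cell (r1,c4): row 1 has {1,2,4}; column 4 has {2,3} → 5.
Cell (r1,c5): row 1 has {1,2,4,5}; column 5 has {1,2,4,5} → 3.
Cell (r3,c4): row 3 has {1,2,3,5}; column 4 has {2,3,5} → 4.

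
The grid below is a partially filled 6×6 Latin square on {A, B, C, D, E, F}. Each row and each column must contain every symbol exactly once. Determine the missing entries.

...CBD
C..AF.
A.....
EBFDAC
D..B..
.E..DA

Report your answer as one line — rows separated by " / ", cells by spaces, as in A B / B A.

F A E C B D / C D B A F E / A F D E C B / E B F D A C / D C A B E F / B E C F D A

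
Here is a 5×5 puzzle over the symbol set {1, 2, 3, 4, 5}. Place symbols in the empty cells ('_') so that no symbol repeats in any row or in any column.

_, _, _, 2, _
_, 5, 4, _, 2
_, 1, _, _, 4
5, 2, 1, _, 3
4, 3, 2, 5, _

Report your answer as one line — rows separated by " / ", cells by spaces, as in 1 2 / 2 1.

1 4 3 2 5 / 3 5 4 1 2 / 2 1 5 3 4 / 5 2 1 4 3 / 4 3 2 5 1

(r1,c2): row 1 has {2}; column 2 has {1,2,3,5}, so it must be 4.
(r3,c4): row 3 has {1,4}; column 4 has {2,5}, so it must be 3.
(r4,c4): row 4 has {1,2,3,5}; column 4 has {2,3,5}, so it must be 4.
(r5,c5): row 5 has {2,3,4,5}; column 5 has {2,3,4}, so it must be 1.
(r1,c5): row 1 has {2,4}; column 5 has {1,2,3,4}, so it must be 5.
(r2,c4): row 2 has {2,4,5}; column 4 has {2,3,4,5}, so it must be 1.
(r3,c1): row 3 has {1,3,4}; column 1 has {4,5}, so it must be 2.
(r3,c3): row 3 has {1,2,3,4}; column 3 has {1,2,4}, so it must be 5.
(r1,c3): row 1 has {2,4,5}; column 3 has {1,2,4,5}, so it must be 3.
(r2,c1): row 2 has {1,2,4,5}; column 1 has {2,4,5}, so it must be 3.
(r1,c1): row 1 has {2,3,4,5}; column 1 has {2,3,4,5}, so it must be 1.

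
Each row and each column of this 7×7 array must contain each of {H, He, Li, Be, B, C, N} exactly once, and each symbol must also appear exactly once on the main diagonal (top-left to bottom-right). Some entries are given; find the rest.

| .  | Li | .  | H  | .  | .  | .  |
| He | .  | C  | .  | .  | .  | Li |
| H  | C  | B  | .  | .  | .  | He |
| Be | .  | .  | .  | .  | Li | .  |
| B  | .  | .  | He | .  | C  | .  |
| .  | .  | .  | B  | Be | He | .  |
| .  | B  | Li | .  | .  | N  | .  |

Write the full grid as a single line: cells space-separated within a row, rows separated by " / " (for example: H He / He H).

(r3,c6) = Be
(r7,c1) = C
(r7,c4) = Be
(r7,c7) = H
(r1,c1) = N
(r1,c6) = B
(r2,c2) = Be
(r2,c4) = N
(r2,c6) = H
(r3,c4) = Li
(r3,c5) = N
(r4,c4) = C
(r5,c5) = Li
(r6,c1) = Li
(r7,c5) = He
(r1,c5) = C
(r1,c7) = Be
(r2,c5) = B
(r4,c5) = H
(r5,c7) = N
(r6,c7) = C
(r1,c3) = He
(r4,c3) = N
(r4,c7) = B
(r5,c2) = H
(r5,c3) = Be
(r6,c2) = N
(r6,c3) = H
(r4,c2) = He

N Li He H C B Be / He Be C N B H Li / H C B Li N Be He / Be He N C H Li B / B H Be He Li C N / Li N H B Be He C / C B Li Be He N H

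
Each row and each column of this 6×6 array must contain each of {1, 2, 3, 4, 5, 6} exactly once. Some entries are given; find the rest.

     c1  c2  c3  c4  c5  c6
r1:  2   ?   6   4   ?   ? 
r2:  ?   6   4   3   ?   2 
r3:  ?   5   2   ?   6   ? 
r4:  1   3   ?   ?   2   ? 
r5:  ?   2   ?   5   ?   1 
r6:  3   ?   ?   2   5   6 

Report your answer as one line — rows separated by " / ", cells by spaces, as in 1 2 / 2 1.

2 1 6 4 3 5 / 5 6 4 3 1 2 / 4 5 2 1 6 3 / 1 3 5 6 2 4 / 6 2 3 5 4 1 / 3 4 1 2 5 6

At row 1, column 2: row 1 has {2,4,6}; column 2 has {2,3,5,6}; that leaves 1.
At row 1, column 5: row 1 has {1,2,4,6}; column 5 has {2,5,6}; that leaves 3.
At row 1, column 6: row 1 has {1,2,3,4,6}; column 6 has {1,2,6}; that leaves 5.
At row 2, column 1: row 2 has {2,3,4,6}; column 1 has {1,2,3}; that leaves 5.
At row 2, column 5: row 2 has {2,3,4,5,6}; column 5 has {2,3,5,6}; that leaves 1.
At row 3, column 1: row 3 has {2,5,6}; column 1 has {1,2,3,5}; that leaves 4.
At row 3, column 4: row 3 has {2,4,5,6}; column 4 has {2,3,4,5}; that leaves 1.
At row 3, column 6: row 3 has {1,2,4,5,6}; column 6 has {1,2,5,6}; that leaves 3.
At row 4, column 3: row 4 has {1,2,3}; column 3 has {2,4,6}; that leaves 5.
At row 4, column 4: row 4 has {1,2,3,5}; column 4 has {1,2,3,4,5}; that leaves 6.
At row 4, column 6: row 4 has {1,2,3,5,6}; column 6 has {1,2,3,5,6}; that leaves 4.
At row 5, column 1: row 5 has {1,2,5}; column 1 has {1,2,3,4,5}; that leaves 6.
At row 5, column 3: row 5 has {1,2,5,6}; column 3 has {2,4,5,6}; that leaves 3.
At row 5, column 5: row 5 has {1,2,3,5,6}; column 5 has {1,2,3,5,6}; that leaves 4.
At row 6, column 2: row 6 has {2,3,5,6}; column 2 has {1,2,3,5,6}; that leaves 4.
At row 6, column 3: row 6 has {2,3,4,5,6}; column 3 has {2,3,4,5,6}; that leaves 1.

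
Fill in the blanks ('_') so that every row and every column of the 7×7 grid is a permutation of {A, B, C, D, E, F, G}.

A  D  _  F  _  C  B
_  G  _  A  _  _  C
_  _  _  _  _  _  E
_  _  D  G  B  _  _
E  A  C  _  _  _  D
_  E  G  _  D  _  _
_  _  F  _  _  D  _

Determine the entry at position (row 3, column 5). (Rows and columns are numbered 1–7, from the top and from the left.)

C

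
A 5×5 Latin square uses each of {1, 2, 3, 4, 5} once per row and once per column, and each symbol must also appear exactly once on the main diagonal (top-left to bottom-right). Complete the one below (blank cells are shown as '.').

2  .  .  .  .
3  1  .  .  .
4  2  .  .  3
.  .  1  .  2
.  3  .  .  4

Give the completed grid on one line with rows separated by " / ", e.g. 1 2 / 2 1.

(r2,c5) = 5
(r3,c3) = 5
(r3,c4) = 1
(r4,c1) = 5
(r4,c2) = 4
(r4,c4) = 3
(r5,c1) = 1
(r5,c3) = 2
(r5,c4) = 5
(r1,c2) = 5
(r1,c4) = 4
(r1,c5) = 1
(r2,c3) = 4
(r2,c4) = 2
(r1,c3) = 3

2 5 3 4 1 / 3 1 4 2 5 / 4 2 5 1 3 / 5 4 1 3 2 / 1 3 2 5 4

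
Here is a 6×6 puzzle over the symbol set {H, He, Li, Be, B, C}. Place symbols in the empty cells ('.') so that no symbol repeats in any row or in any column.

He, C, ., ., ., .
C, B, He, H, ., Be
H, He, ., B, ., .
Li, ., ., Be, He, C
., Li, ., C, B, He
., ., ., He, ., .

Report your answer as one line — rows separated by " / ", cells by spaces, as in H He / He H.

He C Be Li H B / C B He H Li Be / H He C B Be Li / Li H B Be He C / Be Li H C B He / B Be Li He C H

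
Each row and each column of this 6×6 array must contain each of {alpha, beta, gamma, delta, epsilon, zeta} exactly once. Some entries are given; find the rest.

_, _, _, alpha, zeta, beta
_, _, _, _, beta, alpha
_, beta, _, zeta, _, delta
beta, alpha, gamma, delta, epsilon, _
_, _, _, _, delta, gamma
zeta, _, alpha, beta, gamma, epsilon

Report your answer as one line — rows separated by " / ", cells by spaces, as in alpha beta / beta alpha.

(r3,c3) = epsilon
(r3,c5) = alpha
(r4,c6) = zeta
(r5,c4) = epsilon
(r6,c2) = delta
(r1,c3) = delta
(r2,c3) = zeta
(r2,c4) = gamma
(r3,c1) = gamma
(r5,c1) = alpha
(r5,c2) = zeta
(r5,c3) = beta
(r1,c1) = epsilon
(r1,c2) = gamma
(r2,c1) = delta
(r2,c2) = epsilon

epsilon gamma delta alpha zeta beta / delta epsilon zeta gamma beta alpha / gamma beta epsilon zeta alpha delta / beta alpha gamma delta epsilon zeta / alpha zeta beta epsilon delta gamma / zeta delta alpha beta gamma epsilon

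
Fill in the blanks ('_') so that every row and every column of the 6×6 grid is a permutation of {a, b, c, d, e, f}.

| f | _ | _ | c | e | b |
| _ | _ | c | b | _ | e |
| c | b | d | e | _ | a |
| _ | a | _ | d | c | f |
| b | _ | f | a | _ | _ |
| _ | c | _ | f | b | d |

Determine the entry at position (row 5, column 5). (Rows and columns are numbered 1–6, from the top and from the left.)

d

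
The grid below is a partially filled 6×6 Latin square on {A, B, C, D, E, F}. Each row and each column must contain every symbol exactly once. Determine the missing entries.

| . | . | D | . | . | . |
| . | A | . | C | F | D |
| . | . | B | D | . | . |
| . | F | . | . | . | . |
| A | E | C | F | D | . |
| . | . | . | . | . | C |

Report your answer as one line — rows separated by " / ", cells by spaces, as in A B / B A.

C B D E A F / B A E C F D / F C B D E A / D F A B C E / A E C F D B / E D F A B C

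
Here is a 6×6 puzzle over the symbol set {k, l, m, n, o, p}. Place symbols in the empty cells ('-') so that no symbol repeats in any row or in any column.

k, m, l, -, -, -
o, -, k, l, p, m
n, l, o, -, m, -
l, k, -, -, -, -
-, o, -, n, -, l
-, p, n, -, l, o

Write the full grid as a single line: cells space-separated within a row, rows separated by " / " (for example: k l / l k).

k m l o n p / o n k l p m / n l o p m k / l k p m o n / p o m n k l / m p n k l o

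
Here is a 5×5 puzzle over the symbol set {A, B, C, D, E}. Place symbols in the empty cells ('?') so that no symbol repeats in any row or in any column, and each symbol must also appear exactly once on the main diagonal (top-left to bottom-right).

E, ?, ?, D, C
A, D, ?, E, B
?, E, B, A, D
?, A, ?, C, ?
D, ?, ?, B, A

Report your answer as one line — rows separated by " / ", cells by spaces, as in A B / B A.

E B A D C / A D C E B / C E B A D / B A D C E / D C E B A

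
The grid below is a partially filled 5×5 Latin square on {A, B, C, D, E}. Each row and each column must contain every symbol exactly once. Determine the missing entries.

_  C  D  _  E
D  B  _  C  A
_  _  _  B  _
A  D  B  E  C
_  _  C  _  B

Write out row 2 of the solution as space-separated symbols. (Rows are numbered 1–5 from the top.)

(r1,c1) = B
(r1,c4) = A
(r2,c3) = E

D B E C A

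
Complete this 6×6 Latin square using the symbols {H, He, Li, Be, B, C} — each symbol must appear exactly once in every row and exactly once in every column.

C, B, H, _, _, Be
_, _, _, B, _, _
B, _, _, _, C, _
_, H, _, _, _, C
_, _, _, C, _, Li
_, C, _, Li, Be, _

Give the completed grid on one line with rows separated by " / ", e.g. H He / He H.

C B H He Li Be / Li Be C B He H / B Li Be H C He / He H Li Be B C / Be He B C H Li / H C He Li Be B

(r1,c4) = He
(r1,c5) = Li
(r4,c4) = Be
(r3,c4) = H
(r3,c6) = He
(r2,c6) = H
(r6,c6) = B
(r2,c5) = He
(r4,c5) = B
(r5,c5) = H
(r6,c3) = He
(r4,c3) = Li
(r6,c1) = H
(r3,c3) = Be
(r4,c1) = He
(r5,c1) = Be
(r5,c2) = He
(r5,c3) = B
(r2,c1) = Li
(r2,c2) = Be
(r2,c3) = C
(r3,c2) = Li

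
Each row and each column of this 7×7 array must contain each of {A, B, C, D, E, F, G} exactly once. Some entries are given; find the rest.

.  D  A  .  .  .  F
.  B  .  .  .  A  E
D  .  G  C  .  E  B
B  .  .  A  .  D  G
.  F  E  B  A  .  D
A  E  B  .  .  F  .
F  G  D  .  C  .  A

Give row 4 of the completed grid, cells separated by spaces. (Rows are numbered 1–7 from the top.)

B C F A E D G

(r3,c2): row 3 has {B,C,D,E,G}; column 2 has {B,D,E,F,G}, so it must be A.
(r3,c5): row 3 has {A,B,C,D,E,G}; column 5 has {A,C}, so it must be F.
(r4,c2): row 4 has {A,B,D,G}; column 2 has {A,B,D,E,F,G}, so it must be C.
(r4,c3): row 4 has {A,B,C,D,G}; column 3 has {A,B,D,E,G}, so it must be F.
(r4,c5): row 4 has {A,B,C,D,F,G}; column 5 has {A,C,F}, so it must be E.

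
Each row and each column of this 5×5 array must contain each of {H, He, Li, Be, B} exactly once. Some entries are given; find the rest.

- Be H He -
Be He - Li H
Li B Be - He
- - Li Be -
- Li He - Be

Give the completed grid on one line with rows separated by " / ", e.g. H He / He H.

B Be H He Li / Be He B Li H / Li B Be H He / He H Li Be B / H Li He B Be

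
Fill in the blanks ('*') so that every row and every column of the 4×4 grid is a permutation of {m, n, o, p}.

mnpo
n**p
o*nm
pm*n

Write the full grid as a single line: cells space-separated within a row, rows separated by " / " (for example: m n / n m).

m n p o / n o m p / o p n m / p m o n

(r2,c2) = o
(r2,c3) = m
(r3,c2) = p
(r4,c3) = o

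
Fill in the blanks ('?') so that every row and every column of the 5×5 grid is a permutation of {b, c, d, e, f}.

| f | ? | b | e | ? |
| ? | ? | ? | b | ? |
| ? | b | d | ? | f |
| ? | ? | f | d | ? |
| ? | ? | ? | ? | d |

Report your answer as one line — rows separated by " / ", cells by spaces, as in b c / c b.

(r1,c5): row 1 has {b,e,f}; column 5 has {d,f}, so it must be c.
(r2,c5): row 2 has {b}; column 5 has {c,d,f}, so it must be e.
(r3,c4): row 3 has {b,d,f}; column 4 has {b,d,e}, so it must be c.
(r4,c5): row 4 has {d,f}; column 5 has {c,d,e,f}, so it must be b.
(r5,c4): row 5 has {d}; column 4 has {b,c,d,e}, so it must be f.
(r1,c2): row 1 has {b,c,e,f}; column 2 has {b}, so it must be d.
(r2,c3): row 2 has {b,e}; column 3 has {b,d,f}, so it must be c.
(r3,c1): row 3 has {b,c,d,f}; column 1 has {f}, so it must be e.
(r4,c1): row 4 has {b,d,f}; column 1 has {e,f}, so it must be c.
(r4,c2): row 4 has {b,c,d,f}; column 2 has {b,d}, so it must be e.
(r5,c1): row 5 has {d,f}; column 1 has {c,e,f}, so it must be b.
(r5,c2): row 5 has {b,d,f}; column 2 has {b,d,e}, so it must be c.
(r5,c3): row 5 has {b,c,d,f}; column 3 has {b,c,d,f}, so it must be e.
(r2,c1): row 2 has {b,c,e}; column 1 has {b,c,e,f}, so it must be d.
(r2,c2): row 2 has {b,c,d,e}; column 2 has {b,c,d,e}, so it must be f.

f d b e c / d f c b e / e b d c f / c e f d b / b c e f d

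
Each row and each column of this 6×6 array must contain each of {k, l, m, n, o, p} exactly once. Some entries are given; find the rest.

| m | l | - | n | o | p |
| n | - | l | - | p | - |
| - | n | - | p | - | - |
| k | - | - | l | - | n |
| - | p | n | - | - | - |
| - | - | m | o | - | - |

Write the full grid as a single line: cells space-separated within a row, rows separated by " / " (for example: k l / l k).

m l k n o p / n m l k p o / l n o p k m / k o p l m n / o p n m l k / p k m o n l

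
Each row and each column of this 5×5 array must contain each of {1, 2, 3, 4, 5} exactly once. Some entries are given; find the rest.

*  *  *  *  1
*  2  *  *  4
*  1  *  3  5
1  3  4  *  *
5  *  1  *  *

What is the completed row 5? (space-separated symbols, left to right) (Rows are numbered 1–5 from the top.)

Cell (r2,c1): row 2 has {2,4}; column 1 has {1,5} → 3.
Cell (r2,c3): row 2 has {2,3,4}; column 3 has {1,4} → 5.
Cell (r2,c4): row 2 has {2,3,4,5}; column 4 has {3} → 1.
Cell (r3,c3): row 3 has {1,3,5}; column 3 has {1,4,5} → 2.
Cell (r4,c5): row 4 has {1,3,4}; column 5 has {1,4,5} → 2.
Cell (r5,c2): row 5 has {1,5}; column 2 has {1,2,3} → 4.
Cell (r5,c4): row 5 has {1,4,5}; column 4 has {1,3} → 2.
Cell (r5,c5): row 5 has {1,2,4,5}; column 5 has {1,2,4,5} → 3.

5 4 1 2 3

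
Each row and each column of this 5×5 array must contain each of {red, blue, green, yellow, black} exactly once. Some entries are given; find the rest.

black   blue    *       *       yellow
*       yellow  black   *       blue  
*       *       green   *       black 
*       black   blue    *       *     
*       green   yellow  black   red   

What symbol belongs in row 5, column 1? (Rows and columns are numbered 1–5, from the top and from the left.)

(r1,c3) = red
(r1,c4) = green
(r2,c4) = red
(r3,c2) = red
(r4,c4) = yellow
(r4,c5) = green
(r5,c1) = blue

blue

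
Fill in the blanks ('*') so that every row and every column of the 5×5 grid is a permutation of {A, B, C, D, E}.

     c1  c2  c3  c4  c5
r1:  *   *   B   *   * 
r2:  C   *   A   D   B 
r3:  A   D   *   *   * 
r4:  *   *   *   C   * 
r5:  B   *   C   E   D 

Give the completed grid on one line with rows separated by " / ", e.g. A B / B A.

At row 1, column 4: row 1 has {B}; column 4 has {C,D,E}; that leaves A.
At row 2, column 2: row 2 has {A,B,C,D}; column 2 has {D}; that leaves E.
At row 3, column 3: row 3 has {A,D}; column 3 has {A,B,C}; that leaves E.
At row 3, column 4: row 3 has {A,D,E}; column 4 has {A,C,D,E}; that leaves B.
At row 3, column 5: row 3 has {A,B,D,E}; column 5 has {B,D}; that leaves C.
At row 4, column 3: row 4 has {C}; column 3 has {A,B,C,E}; that leaves D.
At row 5, column 2: row 5 has {B,C,D,E}; column 2 has {D,E}; that leaves A.
At row 1, column 2: row 1 has {A,B}; column 2 has {A,D,E}; that leaves C.
At row 1, column 5: row 1 has {A,B,C}; column 5 has {B,C,D}; that leaves E.
At row 4, column 1: row 4 has {C,D}; column 1 has {A,B,C}; that leaves E.
At row 4, column 2: row 4 has {C,D,E}; column 2 has {A,C,D,E}; that leaves B.
At row 4, column 5: row 4 has {B,C,D,E}; column 5 has {B,C,D,E}; that leaves A.
At row 1, column 1: row 1 has {A,B,C,E}; column 1 has {A,B,C,E}; that leaves D.

D C B A E / C E A D B / A D E B C / E B D C A / B A C E D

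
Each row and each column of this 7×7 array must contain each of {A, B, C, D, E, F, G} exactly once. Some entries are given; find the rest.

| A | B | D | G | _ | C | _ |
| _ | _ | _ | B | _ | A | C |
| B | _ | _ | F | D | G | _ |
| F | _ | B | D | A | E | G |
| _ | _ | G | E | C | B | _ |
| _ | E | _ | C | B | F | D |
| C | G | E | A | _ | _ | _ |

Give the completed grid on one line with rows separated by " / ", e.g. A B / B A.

A B D G E C F / E D F B G A C / B A C F D G E / F C B D A E G / D F G E C B A / G E A C B F D / C G E A F D B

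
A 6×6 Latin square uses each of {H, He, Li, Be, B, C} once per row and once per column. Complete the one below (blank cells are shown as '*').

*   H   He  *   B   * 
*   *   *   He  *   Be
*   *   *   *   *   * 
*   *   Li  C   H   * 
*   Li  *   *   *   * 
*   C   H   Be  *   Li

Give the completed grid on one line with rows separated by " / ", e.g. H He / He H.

Be H He Li B C / H B C He Li Be / Li He Be B C H / He Be Li C H B / C Li B H Be He / B C H Be He Li

row 1 has {H,He,B}; column 4 has {He,Be,C} — only Li is left for (r1,c4).
row 1 has {H,He,Li,B}; column 6 has {Li,Be} — only C is left for (r1,c6).
row 2 has {He,Be}; column 2 has {H,Li,C} — only B is left for (r2,c2).
row 2 has {He,Be,B}; column 3 has {H,He,Li} — only C is left for (r2,c3).
row 2 has {He,Be,B,C}; column 5 has {H,B} — only Li is left for (r2,c5).
row 6 has {H,Li,Be,C}; column 5 has {H,Li,B} — only He is left for (r6,c5).
row 1 has {H,He,Li,B,C}; column 1 is empty so far — only Be is left for (r1,c1).
row 2 has {He,Li,Be,B,C}; column 1 has {Be} — only H is left for (r2,c1).
row 6 has {H,He,Li,Be,C}; column 1 has {H,Be} — only B is left for (r6,c1).
row 4 has {H,Li,C}; column 1 has {H,Be,B} — only He is left for (r4,c1).
row 4 has {H,He,Li,C}; column 2 has {H,Li,B,C} — only Be is left for (r4,c2).
row 4 has {H,He,Li,Be,C}; column 6 has {Li,Be,C} — only B is left for (r4,c6).
row 5 has {Li}; column 1 has {H,He,Be,B} — only C is left for (r5,c1).
row 5 has {Li,C}; column 5 has {H,He,Li,B} — only Be is left for (r5,c5).
row 3 is empty so far; column 1 has {H,He,Be,B,C} — only Li is left for (r3,c1).
row 3 has {Li}; column 2 has {H,Li,Be,B,C} — only He is left for (r3,c2).
row 3 has {He,Li}; column 5 has {H,He,Li,Be,B} — only C is left for (r3,c5).
row 3 has {He,Li,C}; column 6 has {Li,Be,B,C} — only H is left for (r3,c6).
row 5 has {Li,Be,C}; column 3 has {H,He,Li,C} — only B is left for (r5,c3).
row 5 has {Li,Be,B,C}; column 4 has {He,Li,Be,C} — only H is left for (r5,c4).
row 5 has {H,Li,Be,B,C}; column 6 has {H,Li,Be,B,C} — only He is left for (r5,c6).
row 3 has {H,He,Li,C}; column 3 has {H,He,Li,B,C} — only Be is left for (r3,c3).
row 3 has {H,He,Li,Be,C}; column 4 has {H,He,Li,Be,C} — only B is left for (r3,c4).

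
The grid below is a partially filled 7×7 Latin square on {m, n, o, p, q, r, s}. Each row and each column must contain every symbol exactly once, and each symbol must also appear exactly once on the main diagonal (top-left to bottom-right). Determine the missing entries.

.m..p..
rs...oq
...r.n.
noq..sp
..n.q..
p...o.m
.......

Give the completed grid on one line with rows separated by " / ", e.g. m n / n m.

o m r n p q s / r s m p n o q / m q p r s n o / n o q m r s p / s p n o q m r / p n s q o r m / q r o s m p n

Cell (r1,c1): row 1 has {m,p}; column 1 has {n,p,r}; the diagonal has {q,s} → o.
Cell (r4,c4): row 4 has {n,o,p,q,s}; column 4 has {r}; the diagonal has {o,q,s} → m.
Cell (r4,c5): row 4 has {m,n,o,p,q,s}; column 5 has {o,p,q} → r.
Cell (r6,c6): row 6 has {m,o,p}; column 6 has {n,o,s}; the diagonal has {m,o,q,s} → r.
Cell (r7,c7): row 7 is empty so far; column 7 has {m,p,q}; the diagonal has {m,o,q,r,s} → n.
Cell (r1,c6): row 1 has {m,o,p}; column 6 has {n,o,r,s} → q.
Cell (r3,c3): row 3 has {n,r}; column 3 has {n,q}; the diagonal has {m,n,o,q,r,s} → p.
Cell (r6,c3): row 6 has {m,o,p,r}; column 3 has {n,p,q} → s.
Cell (r1,c3): row 1 has {m,o,p,q}; column 3 has {n,p,q,s} → r.
Cell (r1,c7): row 1 has {m,o,p,q,r}; column 7 has {m,n,p,q} → s.
Cell (r2,c3): row 2 has {o,q,r,s}; column 3 has {n,p,q,r,s} → m.
Cell (r2,c5): row 2 has {m,o,q,r,s}; column 5 has {o,p,q,r} → n.
Cell (r3,c2): row 3 has {n,p,r}; column 2 has {m,o,s} → q.
Cell (r3,c7): row 3 has {n,p,q,r}; column 7 has {m,n,p,q,s} → o.
Cell (r5,c7): row 5 has {n,q}; column 7 has {m,n,o,p,q,s} → r.
Cell (r6,c2): row 6 has {m,o,p,r,s}; column 2 has {m,o,q,s} → n.
Cell (r6,c4): row 6 has {m,n,o,p,r,s}; column 4 has {m,r} → q.
Cell (r7,c3): row 7 has {n}; column 3 has {m,n,p,q,r,s} → o.
Cell (r1,c4): row 1 has {m,o,p,q,r,s}; column 4 has {m,q,r} → n.
Cell (r2,c4): row 2 has {m,n,o,q,r,s}; column 4 has {m,n,q,r} → p.
Cell (r5,c2): row 5 has {n,q,r}; column 2 has {m,n,o,q,s} → p.
Cell (r5,c6): row 5 has {n,p,q,r}; column 6 has {n,o,q,r,s} → m.
Cell (r7,c2): row 7 has {n,o}; column 2 has {m,n,o,p,q,s} → r.
Cell (r7,c4): row 7 has {n,o,r}; column 4 has {m,n,p,q,r} → s.
Cell (r7,c5): row 7 has {n,o,r,s}; column 5 has {n,o,p,q,r} → m.
Cell (r7,c6): row 7 has {m,n,o,r,s}; column 6 has {m,n,o,q,r,s} → p.
Cell (r3,c5): row 3 has {n,o,p,q,r}; column 5 has {m,n,o,p,q,r} → s.
Cell (r5,c1): row 5 has {m,n,p,q,r}; column 1 has {n,o,p,r} → s.
Cell (r5,c4): row 5 has {m,n,p,q,r,s}; column 4 has {m,n,p,q,r,s} → o.
Cell (r7,c1): row 7 has {m,n,o,p,r,s}; column 1 has {n,o,p,r,s} → q.
Cell (r3,c1): row 3 has {n,o,p,q,r,s}; column 1 has {n,o,p,q,r,s} → m.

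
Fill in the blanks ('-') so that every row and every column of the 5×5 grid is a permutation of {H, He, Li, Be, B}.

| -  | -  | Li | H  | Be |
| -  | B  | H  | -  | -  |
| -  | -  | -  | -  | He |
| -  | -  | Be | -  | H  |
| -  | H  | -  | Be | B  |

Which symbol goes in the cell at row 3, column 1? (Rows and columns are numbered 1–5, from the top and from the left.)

H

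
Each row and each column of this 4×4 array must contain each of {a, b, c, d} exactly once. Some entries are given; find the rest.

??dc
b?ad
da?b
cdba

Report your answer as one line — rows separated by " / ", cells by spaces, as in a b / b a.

a b d c / b c a d / d a c b / c d b a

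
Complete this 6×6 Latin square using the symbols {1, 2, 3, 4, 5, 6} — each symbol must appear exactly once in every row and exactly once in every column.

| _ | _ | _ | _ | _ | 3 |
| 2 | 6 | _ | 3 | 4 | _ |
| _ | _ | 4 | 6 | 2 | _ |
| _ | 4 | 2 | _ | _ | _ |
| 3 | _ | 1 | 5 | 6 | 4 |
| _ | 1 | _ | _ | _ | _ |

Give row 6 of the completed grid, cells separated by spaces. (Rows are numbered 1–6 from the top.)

At row 2, column 3: row 2 has {2,3,4,6}; column 3 has {1,2,4}; that leaves 5.
At row 2, column 6: row 2 has {2,3,4,5,6}; column 6 has {3,4}; that leaves 1.
At row 3, column 6: row 3 has {2,4,6}; column 6 has {1,3,4}; that leaves 5.
At row 4, column 4: row 4 has {2,4}; column 4 has {3,5,6}; that leaves 1.
At row 4, column 6: row 4 has {1,2,4}; column 6 has {1,3,4,5}; that leaves 6.
At row 5, column 2: row 5 has {1,3,4,5,6}; column 2 has {1,4,6}; that leaves 2.
At row 6, column 6: row 6 has {1}; column 6 has {1,3,4,5,6}; that leaves 2.
At row 1, column 2: row 1 has {3}; column 2 has {1,2,4,6}; that leaves 5.
At row 1, column 3: row 1 has {3,5}; column 3 has {1,2,4,5}; that leaves 6.
At row 1, column 5: row 1 has {3,5,6}; column 5 has {2,4,6}; that leaves 1.
At row 3, column 1: row 3 has {2,4,5,6}; column 1 has {2,3}; that leaves 1.
At row 3, column 2: row 3 has {1,2,4,5,6}; column 2 has {1,2,4,5,6}; that leaves 3.
At row 4, column 1: row 4 has {1,2,4,6}; column 1 has {1,2,3}; that leaves 5.
At row 4, column 5: row 4 has {1,2,4,5,6}; column 5 has {1,2,4,6}; that leaves 3.
At row 6, column 3: row 6 has {1,2}; column 3 has {1,2,4,5,6}; that leaves 3.
At row 6, column 4: row 6 has {1,2,3}; column 4 has {1,3,5,6}; that leaves 4.
At row 6, column 5: row 6 has {1,2,3,4}; column 5 has {1,2,3,4,6}; that leaves 5.
At row 1, column 1: row 1 has {1,3,5,6}; column 1 has {1,2,3,5}; that leaves 4.
At row 1, column 4: row 1 has {1,3,4,5,6}; column 4 has {1,3,4,5,6}; that leaves 2.
At row 6, column 1: row 6 has {1,2,3,4,5}; column 1 has {1,2,3,4,5}; that leaves 6.

6 1 3 4 5 2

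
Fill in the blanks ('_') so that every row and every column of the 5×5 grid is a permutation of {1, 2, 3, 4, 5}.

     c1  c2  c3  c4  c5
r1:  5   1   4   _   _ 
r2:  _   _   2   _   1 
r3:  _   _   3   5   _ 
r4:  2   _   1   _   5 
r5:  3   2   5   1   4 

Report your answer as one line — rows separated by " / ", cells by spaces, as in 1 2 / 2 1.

Cell (r2,c1): row 2 has {1,2}; column 1 has {2,3,5} → 4.
Cell (r2,c4): row 2 has {1,2,4}; column 4 has {1,5} → 3.
Cell (r3,c1): row 3 has {3,5}; column 1 has {2,3,4,5} → 1.
Cell (r3,c2): row 3 has {1,3,5}; column 2 has {1,2} → 4.
Cell (r3,c5): row 3 has {1,3,4,5}; column 5 has {1,4,5} → 2.
Cell (r4,c2): row 4 has {1,2,5}; column 2 has {1,2,4} → 3.
Cell (r4,c4): row 4 has {1,2,3,5}; column 4 has {1,3,5} → 4.
Cell (r1,c4): row 1 has {1,4,5}; column 4 has {1,3,4,5} → 2.
Cell (r1,c5): row 1 has {1,2,4,5}; column 5 has {1,2,4,5} → 3.
Cell (r2,c2): row 2 has {1,2,3,4}; column 2 has {1,2,3,4} → 5.

5 1 4 2 3 / 4 5 2 3 1 / 1 4 3 5 2 / 2 3 1 4 5 / 3 2 5 1 4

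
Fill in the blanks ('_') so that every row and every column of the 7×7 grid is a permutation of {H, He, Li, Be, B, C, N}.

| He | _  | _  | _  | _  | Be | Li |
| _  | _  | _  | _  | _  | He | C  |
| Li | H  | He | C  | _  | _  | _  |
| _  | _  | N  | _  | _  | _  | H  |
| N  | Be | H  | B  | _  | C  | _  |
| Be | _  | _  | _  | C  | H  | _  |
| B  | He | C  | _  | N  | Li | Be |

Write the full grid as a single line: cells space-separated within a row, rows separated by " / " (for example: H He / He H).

(r1,c3) = B
(r1,c5) = H
(r2,c1) = H
(r4,c1) = C
(r4,c6) = B
(r5,c7) = He
(r6,c3) = Li
(r7,c4) = H
(r1,c4) = N
(r2,c3) = Be
(r2,c4) = Li
(r2,c5) = B
(r3,c5) = Be
(r3,c6) = N
(r3,c7) = B
(r4,c2) = Li
(r4,c5) = He
(r5,c5) = Li
(r6,c4) = He
(r6,c7) = N
(r1,c2) = C
(r2,c2) = N
(r4,c4) = Be
(r6,c2) = B

He C B N H Be Li / H N Be Li B He C / Li H He C Be N B / C Li N Be He B H / N Be H B Li C He / Be B Li He C H N / B He C H N Li Be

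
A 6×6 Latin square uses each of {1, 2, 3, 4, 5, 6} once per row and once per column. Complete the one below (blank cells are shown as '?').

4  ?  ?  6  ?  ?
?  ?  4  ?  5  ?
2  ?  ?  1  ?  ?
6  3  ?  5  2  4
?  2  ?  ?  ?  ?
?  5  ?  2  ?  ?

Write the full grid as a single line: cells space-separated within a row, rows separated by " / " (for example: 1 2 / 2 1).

4 1 2 6 3 5 / 1 6 4 3 5 2 / 2 4 5 1 6 3 / 6 3 1 5 2 4 / 5 2 3 4 1 6 / 3 5 6 2 4 1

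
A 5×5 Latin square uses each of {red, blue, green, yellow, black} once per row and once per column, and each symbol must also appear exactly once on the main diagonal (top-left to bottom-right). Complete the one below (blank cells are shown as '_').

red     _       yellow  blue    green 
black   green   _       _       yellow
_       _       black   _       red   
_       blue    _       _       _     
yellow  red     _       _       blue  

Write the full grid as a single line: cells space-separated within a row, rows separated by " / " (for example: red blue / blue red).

Cell (r1,c2): row 1 has {red,blue,green,yellow}; column 2 has {red,blue,green} → black.
Cell (r2,c4): row 2 has {green,yellow,black}; column 4 has {blue} → red.
Cell (r3,c2): row 3 has {red,black}; column 2 has {red,blue,green,black} → yellow.
Cell (r3,c4): row 3 has {red,yellow,black}; column 4 has {red,blue} → green.
Cell (r4,c1): row 4 has {blue}; column 1 has {red,yellow,black} → green.
Cell (r4,c3): row 4 has {blue,green}; column 3 has {yellow,black} → red.
Cell (r4,c4): row 4 has {red,blue,green}; column 4 has {red,blue,green}; the diagonal has {red,blue,green,black} → yellow.
Cell (r4,c5): row 4 has {red,blue,green,yellow}; column 5 has {red,blue,green,yellow} → black.
Cell (r5,c3): row 5 has {red,blue,yellow}; column 3 has {red,yellow,black} → green.
Cell (r5,c4): row 5 has {red,blue,green,yellow}; column 4 has {red,blue,green,yellow} → black.
Cell (r2,c3): row 2 has {red,green,yellow,black}; column 3 has {red,green,yellow,black} → blue.
Cell (r3,c1): row 3 has {red,green,yellow,black}; column 1 has {red,green,yellow,black} → blue.

red black yellow blue green / black green blue red yellow / blue yellow black green red / green blue red yellow black / yellow red green black blue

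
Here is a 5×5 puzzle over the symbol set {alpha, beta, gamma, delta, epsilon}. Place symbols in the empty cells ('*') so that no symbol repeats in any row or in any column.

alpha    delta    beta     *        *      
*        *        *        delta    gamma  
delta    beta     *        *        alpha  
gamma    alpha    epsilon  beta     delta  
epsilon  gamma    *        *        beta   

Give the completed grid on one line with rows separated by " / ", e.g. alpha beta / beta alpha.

alpha delta beta gamma epsilon / beta epsilon alpha delta gamma / delta beta gamma epsilon alpha / gamma alpha epsilon beta delta / epsilon gamma delta alpha beta

Cell (r1,c5): row 1 has {alpha,beta,delta}; column 5 has {alpha,beta,gamma,delta} → epsilon.
Cell (r2,c1): row 2 has {gamma,delta}; column 1 has {alpha,gamma,delta,epsilon} → beta.
Cell (r2,c2): row 2 has {beta,gamma,delta}; column 2 has {alpha,beta,gamma,delta} → epsilon.
Cell (r2,c3): row 2 has {beta,gamma,delta,epsilon}; column 3 has {beta,epsilon} → alpha.
Cell (r3,c3): row 3 has {alpha,beta,delta}; column 3 has {alpha,beta,epsilon} → gamma.
Cell (r3,c4): row 3 has {alpha,beta,gamma,delta}; column 4 has {beta,delta} → epsilon.
Cell (r5,c3): row 5 has {beta,gamma,epsilon}; column 3 has {alpha,beta,gamma,epsilon} → delta.
Cell (r5,c4): row 5 has {beta,gamma,delta,epsilon}; column 4 has {beta,delta,epsilon} → alpha.
Cell (r1,c4): row 1 has {alpha,beta,delta,epsilon}; column 4 has {alpha,beta,delta,epsilon} → gamma.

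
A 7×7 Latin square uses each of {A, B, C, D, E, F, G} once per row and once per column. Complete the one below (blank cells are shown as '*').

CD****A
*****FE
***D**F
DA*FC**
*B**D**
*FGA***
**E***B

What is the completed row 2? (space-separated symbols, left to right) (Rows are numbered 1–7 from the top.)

(r4,c3) = B
(r4,c7) = G
(r5,c7) = C
(r6,c7) = D
(r1,c3) = F
(r4,c6) = E
(r5,c3) = A
(r5,c6) = G
(r1,c6) = B
(r3,c3) = C
(r3,c6) = A
(r5,c4) = E
(r6,c6) = C
(r7,c6) = D
(r1,c4) = G
(r1,c5) = E
(r2,c3) = D
(r5,c1) = F
(r6,c5) = B
(r7,c4) = C
(r2,c4) = B
(r3,c5) = G
(r6,c1) = E
(r7,c2) = G
(r2,c2) = C
(r2,c5) = A
(r3,c1) = B
(r3,c2) = E
(r7,c1) = A
(r7,c5) = F
(r2,c1) = G

G C D B A F E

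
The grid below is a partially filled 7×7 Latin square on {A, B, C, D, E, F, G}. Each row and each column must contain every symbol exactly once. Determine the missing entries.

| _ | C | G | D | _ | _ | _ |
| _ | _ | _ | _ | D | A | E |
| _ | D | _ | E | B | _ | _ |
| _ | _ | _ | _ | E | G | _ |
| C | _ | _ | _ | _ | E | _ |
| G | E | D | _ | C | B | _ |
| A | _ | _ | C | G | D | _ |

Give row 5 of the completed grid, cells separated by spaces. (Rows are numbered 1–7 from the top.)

C G B A F E D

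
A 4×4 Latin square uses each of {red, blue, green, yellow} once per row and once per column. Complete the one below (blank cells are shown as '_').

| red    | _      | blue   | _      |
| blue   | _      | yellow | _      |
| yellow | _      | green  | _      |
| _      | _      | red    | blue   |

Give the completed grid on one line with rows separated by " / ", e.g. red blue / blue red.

(r3,c4) = red
(r4,c1) = green
(r4,c2) = yellow
(r1,c2) = green
(r1,c4) = yellow
(r2,c2) = red
(r2,c4) = green
(r3,c2) = blue

red green blue yellow / blue red yellow green / yellow blue green red / green yellow red blue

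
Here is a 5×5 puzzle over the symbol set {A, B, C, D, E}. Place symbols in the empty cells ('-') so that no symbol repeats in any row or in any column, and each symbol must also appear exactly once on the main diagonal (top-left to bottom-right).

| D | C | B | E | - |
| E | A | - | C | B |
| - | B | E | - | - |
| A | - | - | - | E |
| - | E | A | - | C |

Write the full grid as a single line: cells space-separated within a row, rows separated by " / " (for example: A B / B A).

D C B E A / E A D C B / C B E A D / A D C B E / B E A D C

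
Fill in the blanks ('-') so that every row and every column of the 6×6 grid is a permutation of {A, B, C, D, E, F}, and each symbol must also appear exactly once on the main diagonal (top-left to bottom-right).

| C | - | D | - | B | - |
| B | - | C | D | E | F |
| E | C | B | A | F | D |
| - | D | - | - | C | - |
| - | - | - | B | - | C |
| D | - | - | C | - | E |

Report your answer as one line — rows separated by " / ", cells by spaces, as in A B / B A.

C F D E B A / B A C D E F / E C B A F D / A D E F C B / F E A B D C / D B F C A E

At row 1, column 6: row 1 has {B,C,D}; column 6 has {C,D,E,F}; that leaves A.
At row 2, column 2: row 2 has {B,C,D,E,F}; column 2 has {C,D}; the diagonal has {B,C,E}; that leaves A.
At row 4, column 4: row 4 has {C,D}; column 4 has {A,B,C,D}; the diagonal has {A,B,C,E}; that leaves F.
At row 4, column 6: row 4 has {C,D,F}; column 6 has {A,C,D,E,F}; that leaves B.
At row 5, column 5: row 5 has {B,C}; column 5 has {B,C,E,F}; the diagonal has {A,B,C,E,F}; that leaves D.
At row 6, column 5: row 6 has {C,D,E}; column 5 has {B,C,D,E,F}; that leaves A.
At row 1, column 4: row 1 has {A,B,C,D}; column 4 has {A,B,C,D,F}; that leaves E.
At row 4, column 1: row 4 has {B,C,D,F}; column 1 has {B,C,D,E}; that leaves A.
At row 4, column 3: row 4 has {A,B,C,D,F}; column 3 has {B,C,D}; that leaves E.
At row 5, column 1: row 5 has {B,C,D}; column 1 has {A,B,C,D,E}; that leaves F.
At row 5, column 2: row 5 has {B,C,D,F}; column 2 has {A,C,D}; that leaves E.
At row 5, column 3: row 5 has {B,C,D,E,F}; column 3 has {B,C,D,E}; that leaves A.
At row 6, column 3: row 6 has {A,C,D,E}; column 3 has {A,B,C,D,E}; that leaves F.
At row 1, column 2: row 1 has {A,B,C,D,E}; column 2 has {A,C,D,E}; that leaves F.
At row 6, column 2: row 6 has {A,C,D,E,F}; column 2 has {A,C,D,E,F}; that leaves B.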